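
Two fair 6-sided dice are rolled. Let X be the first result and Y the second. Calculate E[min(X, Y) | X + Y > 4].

14/5

P(X + Y > 4) = 5/6.
Summing min(X,Y)·P(x,y) over outcomes with X + Y > 4 gives 7/3.
E[min(X, Y) | X + Y > 4] = (7/3) / (5/6) = 14/5.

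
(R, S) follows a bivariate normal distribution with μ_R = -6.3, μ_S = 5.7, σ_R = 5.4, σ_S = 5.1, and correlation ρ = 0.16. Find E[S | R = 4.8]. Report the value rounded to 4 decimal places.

For a bivariate normal, E[S | R=x] = μ_S + ρ·(σ_S/σ_R)·(x − μ_R).
E[S | R=4.8] = 5.7 + (0.16)·(5.1/5.4)·(4.8 − (-6.3)) = 5.7 + (0.15111)·(11.1) = 7.3773.

7.3773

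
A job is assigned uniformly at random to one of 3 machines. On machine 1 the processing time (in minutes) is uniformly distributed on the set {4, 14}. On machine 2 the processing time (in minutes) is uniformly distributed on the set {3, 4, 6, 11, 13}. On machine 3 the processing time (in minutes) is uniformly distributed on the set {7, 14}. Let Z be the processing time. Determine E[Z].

E[Z | machine 1] = (4+14)/2 = 9.
E[Z | machine 2] = (3+4+6+11+13)/5 = 37/5.
E[Z | machine 3] = (7+14)/2 = 21/2.
E[Z] = (1/3)·(9) + (1/3)·(37/5) + (1/3)·(21/2) = 269/30.

269/30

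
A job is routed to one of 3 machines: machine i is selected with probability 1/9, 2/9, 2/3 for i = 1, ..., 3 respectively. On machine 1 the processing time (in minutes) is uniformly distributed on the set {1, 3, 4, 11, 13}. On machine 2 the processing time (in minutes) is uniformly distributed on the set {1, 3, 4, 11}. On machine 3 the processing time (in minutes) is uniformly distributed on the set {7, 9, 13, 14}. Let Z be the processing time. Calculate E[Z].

134/15

E[Z | machine 1] = (1+3+4+11+13)/5 = 32/5.
E[Z | machine 2] = (1+3+4+11)/4 = 19/4.
E[Z | machine 3] = (7+9+13+14)/4 = 43/4.
E[Z] = (1/9)·(32/5) + (2/9)·(19/4) + (2/3)·(43/4) = 134/15.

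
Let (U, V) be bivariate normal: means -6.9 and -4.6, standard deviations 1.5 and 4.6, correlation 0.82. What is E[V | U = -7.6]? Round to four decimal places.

The regression of V on U has slope ρ·σ_V/σ_U and passes through (μ_U, μ_V).
E[V | U=-7.6] = -4.6 + (0.82)·(4.6/1.5)·(-7.6 − (-6.9)) = -4.6 + (2.5147)·(-0.7) = -6.3603.

-6.3603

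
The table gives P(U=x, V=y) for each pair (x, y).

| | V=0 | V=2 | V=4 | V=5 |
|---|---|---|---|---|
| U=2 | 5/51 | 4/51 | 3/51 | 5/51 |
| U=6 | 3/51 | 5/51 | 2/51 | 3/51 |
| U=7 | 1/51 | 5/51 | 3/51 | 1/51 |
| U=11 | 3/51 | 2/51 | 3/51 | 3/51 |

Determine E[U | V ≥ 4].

140/23

P(V ≥ 4) = 23/51.
Σ U·P over the event = 2·(3/51) + 2·(5/51) + 6·(2/51) + 6·(3/51) + 7·(3/51) + 7·(1/51) + 11·(3/51) + 11·(3/51) = 140/51.
E[U | V ≥ 4] = (140/51) / (23/51) = 140/23.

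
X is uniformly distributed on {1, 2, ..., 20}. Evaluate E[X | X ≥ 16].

18

Given X ≥ 16, X is equally likely to be any of {16, 17, 18, 19, 20}.
E[X | X ≥ 16] = (16 + 17 + 18 + 19 + 20) / 5 = 18.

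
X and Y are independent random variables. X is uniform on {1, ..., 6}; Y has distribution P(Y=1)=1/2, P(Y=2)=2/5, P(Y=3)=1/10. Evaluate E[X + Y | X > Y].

P(X > Y) = 11/15.
Summing (X+Y)·P(x,y) over outcomes with X > Y gives 253/60.
E[X + Y | X > Y] = (253/60) / (11/15) = 23/4.

23/4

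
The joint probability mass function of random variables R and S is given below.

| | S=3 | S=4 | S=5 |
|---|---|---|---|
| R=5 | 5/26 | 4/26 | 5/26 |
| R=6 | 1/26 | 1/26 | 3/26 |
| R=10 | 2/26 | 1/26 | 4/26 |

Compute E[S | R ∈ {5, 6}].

P(R ∈ {5, 6}) = 19/26.
Σ S·P over the event = 3·(5/26) + 4·(4/26) + 5·(5/26) + 3·(1/26) + 4·(1/26) + 5·(3/26) = 3.
E[S | R ∈ {5, 6}] = (3) / (19/26) = 78/19.

78/19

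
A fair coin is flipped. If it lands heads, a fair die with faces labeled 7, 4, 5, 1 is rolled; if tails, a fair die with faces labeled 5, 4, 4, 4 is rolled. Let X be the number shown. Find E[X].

E[X | heads] = (7+4+5+1)/4 = 17/4.
E[X | tails] = (5+4+4+4)/4 = 17/4.
By the law of total expectation,
E[X] = (1/2)·(17/4) + (1/2)·(17/4) = 17/4.

17/4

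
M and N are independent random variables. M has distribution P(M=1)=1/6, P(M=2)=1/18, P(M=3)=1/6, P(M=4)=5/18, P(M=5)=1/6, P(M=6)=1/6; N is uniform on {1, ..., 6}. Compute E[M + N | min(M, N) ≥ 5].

P(min(M, N) ≥ 5) = 1/9.
Summing (M+N)·P(x,y) over outcomes with min(M, N) ≥ 5 gives 11/9.
E[M + N | min(M, N) ≥ 5] = (11/9) / (1/9) = 11.

11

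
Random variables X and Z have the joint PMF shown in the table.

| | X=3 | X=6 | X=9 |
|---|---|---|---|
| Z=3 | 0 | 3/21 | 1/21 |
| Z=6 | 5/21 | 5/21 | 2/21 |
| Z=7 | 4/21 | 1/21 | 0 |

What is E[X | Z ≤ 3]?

27/4

P(Z ≤ 3) = 4/21.
Σ X·P over the event = 6·(3/21) + 9·(1/21) = 9/7.
E[X | Z ≤ 3] = (9/7) / (4/21) = 27/4.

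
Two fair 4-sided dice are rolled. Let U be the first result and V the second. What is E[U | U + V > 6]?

Outcomes with U + V > 6: (3,4), (4,3), (4,4), each with probability 1/16.
E[U | U + V > 6] = (3 + 4 + 4) / 3 = 11/3.

11/3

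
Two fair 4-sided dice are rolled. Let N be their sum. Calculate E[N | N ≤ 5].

P(N ≤ 5) = 5/8.
Σ over the event: 2·1/16 + 3·1/8 + 4·3/16 + 5·1/4 = 5/2.
E[N | N ≤ 5] = (5/2) / (5/8) = 4.

4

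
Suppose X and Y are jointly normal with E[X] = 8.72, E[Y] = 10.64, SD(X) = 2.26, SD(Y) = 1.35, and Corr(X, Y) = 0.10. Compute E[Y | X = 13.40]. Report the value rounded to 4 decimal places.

The regression of Y on X has slope ρ·σ_Y/σ_X and passes through (μ_X, μ_Y).
E[Y | X=13.40] = 10.64 + (0.10)·(1.35/2.26)·(13.40 − (8.72)) = 10.64 + (0.059735)·(4.68) = 10.9196.

10.9196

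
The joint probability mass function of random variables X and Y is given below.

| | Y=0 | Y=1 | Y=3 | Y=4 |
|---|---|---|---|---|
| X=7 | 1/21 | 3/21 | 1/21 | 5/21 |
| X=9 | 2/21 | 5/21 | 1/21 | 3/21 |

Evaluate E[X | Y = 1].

33/4

P(Y = 1) = 8/21.
Σ X·P over the event = 7·(3/21) + 9·(5/21) = 22/7.
E[X | Y = 1] = (22/7) / (8/21) = 33/4.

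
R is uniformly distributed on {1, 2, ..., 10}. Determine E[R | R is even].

6

Given R is even, R is equally likely to be any of {2, 4, 6, 8, 10}.
E[R | R is even] = (2 + 4 + 6 + 8 + 10) / 5 = 6.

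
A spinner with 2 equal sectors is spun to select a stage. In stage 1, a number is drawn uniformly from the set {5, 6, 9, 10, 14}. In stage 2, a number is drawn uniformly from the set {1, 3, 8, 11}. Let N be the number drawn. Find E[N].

291/40

E[N | stage 1] = (5+6+9+10+14)/5 = 44/5.
E[N | stage 2] = (1+3+8+11)/4 = 23/4.
E[N] = (1/2)·(44/5) + (1/2)·(23/4) = 291/40.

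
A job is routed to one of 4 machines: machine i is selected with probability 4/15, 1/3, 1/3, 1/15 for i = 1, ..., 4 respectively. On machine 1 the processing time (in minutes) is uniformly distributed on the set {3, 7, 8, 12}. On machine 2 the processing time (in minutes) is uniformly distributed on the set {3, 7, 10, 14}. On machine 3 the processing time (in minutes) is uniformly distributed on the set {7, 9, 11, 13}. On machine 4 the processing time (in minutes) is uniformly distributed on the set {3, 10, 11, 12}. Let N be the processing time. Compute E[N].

263/30

E[N | machine 1] = (3+7+8+12)/4 = 15/2.
E[N | machine 2] = (3+7+10+14)/4 = 17/2.
E[N | machine 3] = (7+9+11+13)/4 = 10.
E[N | machine 4] = (3+10+11+12)/4 = 9.
E[N] = (4/15)·(15/2) + (1/3)·(17/2) + (1/3)·(10) + (1/15)·(9) = 263/30.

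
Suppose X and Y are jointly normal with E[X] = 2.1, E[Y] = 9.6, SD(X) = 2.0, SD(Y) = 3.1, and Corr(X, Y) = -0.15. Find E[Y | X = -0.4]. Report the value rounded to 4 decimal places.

E[Y | X=x] = μ_Y + ρ(σ_Y/σ_X)(x − μ_X) for jointly normal variables.
E[Y | X=-0.4] = 9.6 + (-0.15)·(3.1/2.0)·(-0.4 − (2.1)) = 9.6 + (-0.2325)·(-2.5) = 10.1813.

10.1813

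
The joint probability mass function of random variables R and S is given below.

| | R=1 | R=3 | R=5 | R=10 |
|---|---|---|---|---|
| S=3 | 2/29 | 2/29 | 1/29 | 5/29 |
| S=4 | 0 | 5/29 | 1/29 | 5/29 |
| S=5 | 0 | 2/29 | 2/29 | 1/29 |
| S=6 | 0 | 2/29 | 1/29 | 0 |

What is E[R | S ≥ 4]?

107/19

P(S ≥ 4) = 19/29.
Σ R·P over the event = 3·(5/29) + 3·(2/29) + 3·(2/29) + 5·(1/29) + 5·(2/29) + 5·(1/29) + 10·(5/29) + 10·(1/29) = 107/29.
E[R | S ≥ 4] = (107/29) / (19/29) = 107/19.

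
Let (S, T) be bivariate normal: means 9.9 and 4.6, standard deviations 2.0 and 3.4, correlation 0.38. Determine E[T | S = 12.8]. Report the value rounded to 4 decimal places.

The regression of T on S has slope ρ·σ_T/σ_S and passes through (μ_S, μ_T).
E[T | S=12.8] = 4.6 + (0.38)·(3.4/2.0)·(12.8 − (9.9)) = 4.6 + (0.646)·(2.9) = 6.4734.

6.4734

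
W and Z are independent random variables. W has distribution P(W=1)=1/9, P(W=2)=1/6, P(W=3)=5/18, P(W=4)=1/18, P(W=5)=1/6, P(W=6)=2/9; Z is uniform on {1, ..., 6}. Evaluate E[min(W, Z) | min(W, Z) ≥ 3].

P(min(W, Z) ≥ 3) = 13/27.
Summing min(W,Z)·P(x,y) over outcomes with min(W, Z) ≥ 3 gives 11/6.
E[min(W, Z) | min(W, Z) ≥ 3] = (11/6) / (13/27) = 99/26.

99/26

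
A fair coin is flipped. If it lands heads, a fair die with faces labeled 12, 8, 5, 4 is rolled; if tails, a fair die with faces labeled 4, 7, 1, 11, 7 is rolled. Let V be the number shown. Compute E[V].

E[V | heads] = (12+8+5+4)/4 = 29/4.
E[V | tails] = (4+7+1+11+7)/5 = 6.
E[V] = (1/2)·(29/4) + (1/2)·(6) = 53/8.

53/8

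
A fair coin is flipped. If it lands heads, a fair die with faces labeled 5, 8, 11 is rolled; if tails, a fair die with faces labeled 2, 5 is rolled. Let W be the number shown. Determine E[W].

23/4

E[W | heads] = (5+8+11)/3 = 8.
E[W | tails] = (2+5)/2 = 7/2.
By the law of total expectation,
E[W] = (1/2)·(8) + (1/2)·(7/2) = 23/4.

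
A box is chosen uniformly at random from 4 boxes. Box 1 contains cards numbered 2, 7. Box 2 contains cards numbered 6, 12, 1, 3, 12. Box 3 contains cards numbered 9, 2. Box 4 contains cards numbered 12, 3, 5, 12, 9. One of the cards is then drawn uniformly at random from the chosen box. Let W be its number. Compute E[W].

E[W | box 1] = (2+7)/2 = 9/2.
E[W | box 2] = (6+12+1+3+12)/5 = 34/5.
E[W | box 3] = (9+2)/2 = 11/2.
E[W | box 4] = (12+3+5+12+9)/5 = 41/5.
E[W] = (1/4)·(9/2) + (1/4)·(34/5) + (1/4)·(11/2) + (1/4)·(41/5) = 25/4.

25/4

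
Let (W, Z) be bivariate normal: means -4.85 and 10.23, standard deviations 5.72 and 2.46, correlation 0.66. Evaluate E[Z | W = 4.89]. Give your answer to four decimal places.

12.9947

The regression of Z on W has slope ρ·σ_Z/σ_W and passes through (μ_W, μ_Z).
E[Z | W=4.89] = 10.23 + (0.66)·(2.46/5.72)·(4.89 − (-4.85)) = 10.23 + (0.28385)·(9.74) = 12.9947.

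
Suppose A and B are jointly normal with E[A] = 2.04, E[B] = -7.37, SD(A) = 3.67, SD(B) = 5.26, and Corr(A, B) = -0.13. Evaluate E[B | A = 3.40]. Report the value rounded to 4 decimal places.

-7.6234

E[B | A=x] = μ_B + ρ(σ_B/σ_A)(x − μ_A) for jointly normal variables.
E[B | A=3.40] = -7.37 + (-0.13)·(5.26/3.67)·(3.40 − (2.04)) = -7.37 + (-0.18632)·(1.36) = -7.6234.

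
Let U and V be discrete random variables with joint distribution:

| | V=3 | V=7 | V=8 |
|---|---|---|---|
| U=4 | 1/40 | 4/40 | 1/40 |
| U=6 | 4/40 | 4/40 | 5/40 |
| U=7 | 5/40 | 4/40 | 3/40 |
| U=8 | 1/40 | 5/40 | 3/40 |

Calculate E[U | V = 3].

P(V = 3) = 11/40.
Σ U·P over the event = 4·(1/40) + 6·(4/40) + 7·(5/40) + 8·(1/40) = 71/40.
E[U | V = 3] = (71/40) / (11/40) = 71/11.

71/11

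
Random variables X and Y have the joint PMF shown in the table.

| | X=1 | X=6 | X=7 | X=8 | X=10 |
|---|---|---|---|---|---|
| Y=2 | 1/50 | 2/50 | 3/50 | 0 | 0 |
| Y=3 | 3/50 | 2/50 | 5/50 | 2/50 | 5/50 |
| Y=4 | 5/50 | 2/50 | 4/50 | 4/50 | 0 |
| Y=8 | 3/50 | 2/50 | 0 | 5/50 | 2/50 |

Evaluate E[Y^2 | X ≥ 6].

P(X ≥ 6) = 19/25.
Summing Y^2·P(X=x,Y=y) over the conditioning event gives 441/25.
E[Y^2 | X ≥ 6] = (441/25) / (19/25) = 441/19.

441/19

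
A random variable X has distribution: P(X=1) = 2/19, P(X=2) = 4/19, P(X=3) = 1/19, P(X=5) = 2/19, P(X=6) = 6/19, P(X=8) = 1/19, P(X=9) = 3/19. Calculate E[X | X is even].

52/11

P(X is even) = 11/19.
Σ over the event: 2·4/19 + 6·6/19 + 8·1/19 = 52/19.
E[X | X is even] = (52/19) / (11/19) = 52/11.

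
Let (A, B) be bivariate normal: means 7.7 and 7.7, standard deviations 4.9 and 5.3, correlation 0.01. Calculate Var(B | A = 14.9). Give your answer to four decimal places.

28.0872

The conditional variance in a bivariate normal is σ_B²(1 − ρ²), independent of x.
Var(B | A=14.9) = (5.3)²·(1 − (0.01)²) = 28.09·0.9999 = 28.0872.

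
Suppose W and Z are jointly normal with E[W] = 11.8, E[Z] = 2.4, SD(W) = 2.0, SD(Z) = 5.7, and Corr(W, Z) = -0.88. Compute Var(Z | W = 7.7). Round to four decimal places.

7.3297

The conditional variance in a bivariate normal is σ_Z²(1 − ρ²), independent of x.
Var(Z | W=7.7) = (5.7)²·(1 − (-0.88)²) = 32.49·0.2256 = 7.3297.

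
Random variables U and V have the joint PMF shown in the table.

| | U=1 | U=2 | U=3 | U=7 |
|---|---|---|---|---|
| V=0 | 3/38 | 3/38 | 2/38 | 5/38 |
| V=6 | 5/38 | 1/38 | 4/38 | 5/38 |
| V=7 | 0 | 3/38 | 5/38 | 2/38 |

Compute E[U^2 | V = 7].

P(V = 7) = 5/19.
Σ U^2·P over the event = 4·(3/38) + 9·(5/38) + 49·(2/38) = 155/38.
E[U^2 | V = 7] = (155/38) / (5/19) = 31/2.

31/2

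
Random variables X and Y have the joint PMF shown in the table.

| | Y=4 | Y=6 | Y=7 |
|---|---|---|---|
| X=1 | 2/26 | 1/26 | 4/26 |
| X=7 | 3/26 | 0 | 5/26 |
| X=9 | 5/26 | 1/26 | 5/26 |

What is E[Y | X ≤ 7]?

P(X ≤ 7) = 15/26.
Σ Y·P over the event = 4·(2/26) + 6·(1/26) + 7·(4/26) + 4·(3/26) + 7·(5/26) = 89/26.
E[Y | X ≤ 7] = (89/26) / (15/26) = 89/15.

89/15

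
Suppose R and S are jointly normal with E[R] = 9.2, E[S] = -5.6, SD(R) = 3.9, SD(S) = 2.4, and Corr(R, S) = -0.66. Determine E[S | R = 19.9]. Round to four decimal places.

E[S | R=x] = μ_S + ρ(σ_S/σ_R)(x − μ_R) for jointly normal variables.
E[S | R=19.9] = -5.6 + (-0.66)·(2.4/3.9)·(19.9 − (9.2)) = -5.6 + (-0.40615)·(10.7) = -9.9458.

-9.9458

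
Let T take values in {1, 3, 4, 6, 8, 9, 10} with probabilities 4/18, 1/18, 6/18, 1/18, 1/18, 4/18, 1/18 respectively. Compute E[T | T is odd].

P(T is odd) = 1/2.
Σ over the event: 1·2/9 + 3·1/18 + 9·2/9 = 43/18.
E[T | T is odd] = (43/18) / (1/2) = 43/9.

43/9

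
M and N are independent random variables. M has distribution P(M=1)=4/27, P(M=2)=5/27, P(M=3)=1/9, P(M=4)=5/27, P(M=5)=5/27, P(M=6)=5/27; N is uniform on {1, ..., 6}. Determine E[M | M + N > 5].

P(M + N > 5) = 20/27.
Summing M·P(x,y) over outcomes with M + N > 5 gives 28/9.
E[M | M + N > 5] = (28/9) / (20/27) = 21/5.

21/5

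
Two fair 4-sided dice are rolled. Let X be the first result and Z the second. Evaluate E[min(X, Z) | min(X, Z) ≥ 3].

13/4

Outcomes with min(X, Z) ≥ 3: (3,3), (3,4), (4,3), (4,4), each with probability 1/16.
E[min(X, Z) | min(X, Z) ≥ 3] = (3 + 3 + 3 + 4) / 4 = 13/4.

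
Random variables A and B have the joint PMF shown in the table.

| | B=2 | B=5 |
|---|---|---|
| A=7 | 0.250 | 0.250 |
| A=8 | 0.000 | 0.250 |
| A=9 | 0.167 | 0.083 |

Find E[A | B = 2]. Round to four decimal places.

P(B = 2) = 0.417.
Σ A·P over the event = 7·(0.250) + 9·(0.167) = 3.253.
E[A | B = 2] = (3.253) / (0.417) = 7.8010.

7.8010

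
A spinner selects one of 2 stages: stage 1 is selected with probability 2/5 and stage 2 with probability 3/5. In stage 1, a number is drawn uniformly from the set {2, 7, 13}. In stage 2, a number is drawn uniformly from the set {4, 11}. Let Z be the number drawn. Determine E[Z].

E[Z | stage 1] = (2+7+13)/3 = 22/3.
E[Z | stage 2] = (4+11)/2 = 15/2.
By the law of total expectation,
E[Z] = (2/5)·(22/3) + (3/5)·(15/2) = 223/30.

223/30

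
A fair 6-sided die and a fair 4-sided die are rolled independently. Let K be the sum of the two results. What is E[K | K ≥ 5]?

P(K ≥ 5) = 3/4.
Σ over the event: 5·1/6 + 6·1/6 + 7·1/6 + 8·1/8 + 9·1/12 + 10·1/24 = 31/6.
E[K | K ≥ 5] = (31/6) / (3/4) = 62/9.

62/9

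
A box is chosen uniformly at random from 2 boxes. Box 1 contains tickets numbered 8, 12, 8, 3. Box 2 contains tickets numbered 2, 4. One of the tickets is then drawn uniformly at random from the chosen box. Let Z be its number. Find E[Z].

43/8

E[Z | box 1] = (8+12+8+3)/4 = 31/4.
E[Z | box 2] = (2+4)/2 = 3.
By the law of total expectation,
E[Z] = (1/2)·(31/4) + (1/2)·(3) = 43/8.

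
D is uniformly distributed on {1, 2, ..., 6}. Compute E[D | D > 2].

Given D > 2, D is equally likely to be any of {3, 4, 5, 6}.
E[D | D > 2] = (3 + 4 + 5 + 6) / 4 = 9/2.

9/2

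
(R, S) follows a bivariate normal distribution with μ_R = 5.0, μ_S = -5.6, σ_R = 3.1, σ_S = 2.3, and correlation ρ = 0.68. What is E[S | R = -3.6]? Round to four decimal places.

-9.9388

E[S | R=x] = μ_S + ρ(σ_S/σ_R)(x − μ_R) for jointly normal variables.
E[S | R=-3.6] = -5.6 + (0.68)·(2.3/3.1)·(-3.6 − (5.0)) = -5.6 + (0.504516)·(-8.6) = -9.9388.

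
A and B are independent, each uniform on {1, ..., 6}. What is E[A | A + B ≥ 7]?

13/3

P(A + B ≥ 7) = 7/12.
Summing A·P(x,y) over outcomes with A + B ≥ 7 gives 91/36.
E[A | A + B ≥ 7] = (91/36) / (7/12) = 13/3.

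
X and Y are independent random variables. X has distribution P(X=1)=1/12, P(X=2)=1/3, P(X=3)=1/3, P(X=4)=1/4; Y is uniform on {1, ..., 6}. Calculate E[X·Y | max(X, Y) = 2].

26/9

P(max(X, Y) = 2) = 1/8.
Summing XY·P(x,y) over outcomes with max(X, Y) = 2 gives 13/36.
E[X·Y | max(X, Y) = 2] = (13/36) / (1/8) = 26/9.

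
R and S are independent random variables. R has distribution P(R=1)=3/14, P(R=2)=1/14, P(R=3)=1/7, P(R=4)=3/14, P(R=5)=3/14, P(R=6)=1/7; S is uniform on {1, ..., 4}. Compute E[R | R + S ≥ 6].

79/17

P(R + S ≥ 6) = 17/28.
Summing R·P(x,y) over outcomes with R + S ≥ 6 gives 79/28.
E[R | R + S ≥ 6] = (79/28) / (17/28) = 79/17.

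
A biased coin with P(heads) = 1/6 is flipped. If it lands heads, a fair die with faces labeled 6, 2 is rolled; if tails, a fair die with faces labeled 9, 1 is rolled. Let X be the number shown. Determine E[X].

E[X | heads] = (6+2)/2 = 4.
E[X | tails] = (9+1)/2 = 5.
By the law of total expectation,
E[X] = (1/6)·(4) + (5/6)·(5) = 29/6.

29/6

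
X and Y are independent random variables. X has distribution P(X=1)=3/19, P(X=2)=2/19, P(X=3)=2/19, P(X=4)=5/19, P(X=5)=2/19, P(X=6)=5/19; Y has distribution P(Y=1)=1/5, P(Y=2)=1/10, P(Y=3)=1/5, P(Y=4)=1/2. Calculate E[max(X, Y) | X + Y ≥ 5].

P(X + Y ≥ 5) = 33/38.
Summing max(X,Y)·P(x,y) over outcomes with X + Y ≥ 5 gives 77/19.
E[max(X, Y) | X + Y ≥ 5] = (77/19) / (33/38) = 14/3.

14/3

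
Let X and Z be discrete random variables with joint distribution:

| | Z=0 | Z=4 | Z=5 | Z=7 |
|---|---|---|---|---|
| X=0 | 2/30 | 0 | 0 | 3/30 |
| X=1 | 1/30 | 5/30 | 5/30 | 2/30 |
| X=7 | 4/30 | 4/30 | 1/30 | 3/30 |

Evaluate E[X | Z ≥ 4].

68/23

P(Z ≥ 4) = 23/30.
Σ X·P over the event = 0·(3/30) + 1·(5/30) + 1·(5/30) + 1·(2/30) + 7·(4/30) + 7·(1/30) + 7·(3/30) = 34/15.
E[X | Z ≥ 4] = (34/15) / (23/30) = 68/23.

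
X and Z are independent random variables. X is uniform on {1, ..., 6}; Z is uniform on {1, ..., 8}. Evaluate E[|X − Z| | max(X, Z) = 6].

30/11

P(max(X, Z) = 6) = 11/48.
Summing |X−Z|·P(x,y) over outcomes with max(X, Z) = 6 gives 5/8.
E[|X − Z| | max(X, Z) = 6] = (5/8) / (11/48) = 30/11.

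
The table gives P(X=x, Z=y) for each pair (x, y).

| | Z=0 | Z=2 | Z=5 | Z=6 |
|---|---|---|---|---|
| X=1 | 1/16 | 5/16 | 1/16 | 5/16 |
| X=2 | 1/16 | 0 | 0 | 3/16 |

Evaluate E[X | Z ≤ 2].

P(Z ≤ 2) = 7/16.
Summing X·P(X=x,Z=y) over the conditioning event gives 1/2.
E[X | Z ≤ 2] = (1/2) / (7/16) = 8/7.

8/7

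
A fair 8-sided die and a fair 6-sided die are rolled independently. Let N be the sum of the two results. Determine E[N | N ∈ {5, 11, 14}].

26/3

P(N ∈ {5, 11, 14}) = 3/16.
Σ over the event: 5·1/12 + 11·1/12 + 14·1/48 = 13/8.
E[N | N ∈ {5, 11, 14}] = (13/8) / (3/16) = 26/3.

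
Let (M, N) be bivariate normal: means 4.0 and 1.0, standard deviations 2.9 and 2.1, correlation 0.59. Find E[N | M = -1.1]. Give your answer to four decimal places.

The regression of N on M has slope ρ·σ_N/σ_M and passes through (μ_M, μ_N).
E[N | M=-1.1] = 1.0 + (0.59)·(2.1/2.9)·(-1.1 − (4.0)) = 1.0 + (0.42724)·(-5.1) = -1.1789.

-1.1789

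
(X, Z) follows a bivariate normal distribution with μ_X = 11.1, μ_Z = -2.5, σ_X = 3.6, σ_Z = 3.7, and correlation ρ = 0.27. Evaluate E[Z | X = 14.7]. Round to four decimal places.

For a bivariate normal, E[Z | X=x] = μ_Z + ρ·(σ_Z/σ_X)·(x − μ_X).
E[Z | X=14.7] = -2.5 + (0.27)·(3.7/3.6)·(14.7 − (11.1)) = -2.5 + (0.2775)·(3.6) = -1.5010.

-1.5010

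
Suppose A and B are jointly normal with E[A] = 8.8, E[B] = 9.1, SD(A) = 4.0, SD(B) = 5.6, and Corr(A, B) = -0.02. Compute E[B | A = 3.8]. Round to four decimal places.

9.2400

For a bivariate normal, E[B | A=x] = μ_B + ρ·(σ_B/σ_A)·(x − μ_A).
E[B | A=3.8] = 9.1 + (-0.02)·(5.6/4.0)·(3.8 − (8.8)) = 9.1 + (-0.028)·(-5) = 9.2400.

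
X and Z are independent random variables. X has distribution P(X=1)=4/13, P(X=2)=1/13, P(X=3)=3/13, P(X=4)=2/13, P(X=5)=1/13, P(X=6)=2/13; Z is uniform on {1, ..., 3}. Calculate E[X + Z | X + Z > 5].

P(X + Z > 5) = 16/39.
Summing (X+Z)·P(x,y) over outcomes with X + Z > 5 gives 113/39.
E[X + Z | X + Z > 5] = (113/39) / (16/39) = 113/16.

113/16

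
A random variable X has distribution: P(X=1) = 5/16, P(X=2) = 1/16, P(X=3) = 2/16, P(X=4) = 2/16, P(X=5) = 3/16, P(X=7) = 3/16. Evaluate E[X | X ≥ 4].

P(X ≥ 4) = 1/2.
Σ over the event: 4·1/8 + 5·3/16 + 7·3/16 = 11/4.
E[X | X ≥ 4] = (11/4) / (1/2) = 11/2.

11/2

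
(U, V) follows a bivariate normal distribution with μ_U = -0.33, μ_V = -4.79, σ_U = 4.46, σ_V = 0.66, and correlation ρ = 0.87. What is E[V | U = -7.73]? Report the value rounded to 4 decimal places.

The regression of V on U has slope ρ·σ_V/σ_U and passes through (μ_U, μ_V).
E[V | U=-7.73] = -4.79 + (0.87)·(0.66/4.46)·(-7.73 − (-0.33)) = -4.79 + (0.12874)·(-7.4) = -5.7427.

-5.7427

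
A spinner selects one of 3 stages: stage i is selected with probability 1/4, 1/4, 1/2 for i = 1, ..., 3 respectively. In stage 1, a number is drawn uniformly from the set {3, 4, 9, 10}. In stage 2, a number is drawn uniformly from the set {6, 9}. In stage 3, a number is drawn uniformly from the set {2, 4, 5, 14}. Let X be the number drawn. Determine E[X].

E[X | stage 1] = (3+4+9+10)/4 = 13/2.
E[X | stage 2] = (6+9)/2 = 15/2.
E[X | stage 3] = (2+4+5+14)/4 = 25/4.
E[X] = (1/4)·(13/2) + (1/4)·(15/2) + (1/2)·(25/4) = 53/8.

53/8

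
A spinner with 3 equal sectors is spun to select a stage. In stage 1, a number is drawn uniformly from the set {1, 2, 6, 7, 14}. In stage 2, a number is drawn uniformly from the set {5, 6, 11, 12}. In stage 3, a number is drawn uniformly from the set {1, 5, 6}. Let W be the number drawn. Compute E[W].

E[W | stage 1] = (1+2+6+7+14)/5 = 6.
E[W | stage 2] = (5+6+11+12)/4 = 17/2.
E[W | stage 3] = (1+5+6)/3 = 4.
By the law of total expectation,
E[W] = (1/3)·(6) + (1/3)·(17/2) + (1/3)·(4) = 37/6.

37/6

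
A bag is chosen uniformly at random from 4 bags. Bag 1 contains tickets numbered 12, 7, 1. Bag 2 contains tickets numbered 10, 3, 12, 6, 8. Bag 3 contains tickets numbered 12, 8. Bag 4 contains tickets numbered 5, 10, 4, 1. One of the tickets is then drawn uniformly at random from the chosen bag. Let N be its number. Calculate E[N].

E[N | bag 1] = (12+7+1)/3 = 20/3.
E[N | bag 2] = (10+3+12+6+8)/5 = 39/5.
E[N | bag 3] = (12+8)/2 = 10.
E[N | bag 4] = (5+10+4+1)/4 = 5.
E[N] = (1/4)·(20/3) + (1/4)·(39/5) + (1/4)·(10) + (1/4)·(5) = 221/30.

221/30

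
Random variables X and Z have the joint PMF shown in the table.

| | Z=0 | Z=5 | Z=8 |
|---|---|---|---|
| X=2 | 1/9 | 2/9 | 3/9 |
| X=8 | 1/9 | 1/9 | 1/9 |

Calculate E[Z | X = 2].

17/3

P(X = 2) = 2/3.
Σ Z·P over the event = 0·(1/9) + 5·(2/9) + 8·(3/9) = 34/9.
E[Z | X = 2] = (34/9) / (2/3) = 17/3.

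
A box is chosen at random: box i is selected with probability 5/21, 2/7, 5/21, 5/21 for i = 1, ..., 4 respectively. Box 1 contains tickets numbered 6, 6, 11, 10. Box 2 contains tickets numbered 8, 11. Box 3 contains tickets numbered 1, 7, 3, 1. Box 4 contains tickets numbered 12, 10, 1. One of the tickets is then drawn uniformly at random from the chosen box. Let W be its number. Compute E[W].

E[W | box 1] = (6+6+11+10)/4 = 33/4.
E[W | box 2] = (8+11)/2 = 19/2.
E[W | box 3] = (1+7+3+1)/4 = 3.
E[W | box 4] = (12+10+1)/3 = 23/3.
By the law of total expectation,
E[W] = (5/21)·(33/4) + (2/7)·(19/2) + (5/21)·(3) + (5/21)·(23/3) = 1819/252.

1819/252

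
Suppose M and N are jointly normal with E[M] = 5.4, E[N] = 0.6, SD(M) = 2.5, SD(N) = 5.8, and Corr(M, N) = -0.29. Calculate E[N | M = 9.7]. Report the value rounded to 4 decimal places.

-2.2930

The regression of N on M has slope ρ·σ_N/σ_M and passes through (μ_M, μ_N).
E[N | M=9.7] = 0.6 + (-0.29)·(5.8/2.5)·(9.7 − (5.4)) = 0.6 + (-0.6728)·(4.3) = -2.2930.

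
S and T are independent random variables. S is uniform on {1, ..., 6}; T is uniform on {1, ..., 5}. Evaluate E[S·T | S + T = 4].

P(S + T = 4) = 1/10.
Summing ST·P(x,y) over outcomes with S + T = 4 gives 1/3.
E[S·T | S + T = 4] = (1/3) / (1/10) = 10/3.

10/3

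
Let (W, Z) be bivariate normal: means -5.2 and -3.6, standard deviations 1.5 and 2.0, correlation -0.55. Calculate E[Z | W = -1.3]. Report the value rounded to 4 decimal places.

For a bivariate normal, E[Z | W=x] = μ_Z + ρ·(σ_Z/σ_W)·(x − μ_W).
E[Z | W=-1.3] = -3.6 + (-0.55)·(2.0/1.5)·(-1.3 − (-5.2)) = -3.6 + (-0.73333)·(3.9) = -6.4600.

-6.4600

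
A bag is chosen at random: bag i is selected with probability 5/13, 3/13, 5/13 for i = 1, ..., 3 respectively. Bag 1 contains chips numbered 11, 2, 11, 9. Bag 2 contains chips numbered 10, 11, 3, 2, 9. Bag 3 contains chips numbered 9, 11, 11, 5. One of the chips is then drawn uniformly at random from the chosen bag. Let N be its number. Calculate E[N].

E[N | bag 1] = (11+2+11+9)/4 = 33/4.
E[N | bag 2] = (10+11+3+2+9)/5 = 7.
E[N | bag 3] = (9+11+11+5)/4 = 9.
E[N] = (5/13)·(33/4) + (3/13)·(7) + (5/13)·(9) = 33/4.

33/4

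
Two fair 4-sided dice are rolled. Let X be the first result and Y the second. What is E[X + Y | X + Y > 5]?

20/3

Outcomes with X + Y > 5: (2,4), (3,3), (3,4), (4,2), (4,3), (4,4), each with probability 1/16.
E[X + Y | X + Y > 5] = (6 + 6 + 7 + 6 + 7 + 8) / 6 = 20/3.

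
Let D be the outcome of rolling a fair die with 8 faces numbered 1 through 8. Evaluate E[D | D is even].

5

Given D is even, D is equally likely to be any of {2, 4, 6, 8}.
E[D | D is even] = (2 + 4 + 6 + 8) / 4 = 5.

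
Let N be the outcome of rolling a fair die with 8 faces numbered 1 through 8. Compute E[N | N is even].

Given N is even, N is equally likely to be any of {2, 4, 6, 8}.
E[N | N is even] = (2 + 4 + 6 + 8) / 4 = 5.

5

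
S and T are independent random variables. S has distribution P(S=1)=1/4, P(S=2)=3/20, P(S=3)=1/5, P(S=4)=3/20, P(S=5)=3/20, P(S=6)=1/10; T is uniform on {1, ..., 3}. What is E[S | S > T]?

P(S > T) = 7/12.
Summing S·P(x,y) over outcomes with S > T gives 49/20.
E[S | S > T] = (49/20) / (7/12) = 21/5.

21/5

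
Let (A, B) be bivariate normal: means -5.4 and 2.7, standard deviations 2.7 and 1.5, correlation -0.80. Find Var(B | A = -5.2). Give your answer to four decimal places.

For a bivariate normal, Var(B | A=x) = σ_B²(1 − ρ²).
Var(B | A=-5.2) = (1.5)²·(1 − (-0.80)²) = 2.25·0.36 = 0.8100.

0.8100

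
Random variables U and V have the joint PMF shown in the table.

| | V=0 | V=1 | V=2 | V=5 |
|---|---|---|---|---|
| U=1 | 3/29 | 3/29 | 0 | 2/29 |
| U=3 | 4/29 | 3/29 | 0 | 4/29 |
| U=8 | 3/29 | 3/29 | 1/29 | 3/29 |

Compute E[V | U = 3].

23/11

P(U = 3) = 11/29.
Summing V·P(U=x,V=y) over the conditioning event gives 23/29.
E[V | U = 3] = (23/29) / (11/29) = 23/11.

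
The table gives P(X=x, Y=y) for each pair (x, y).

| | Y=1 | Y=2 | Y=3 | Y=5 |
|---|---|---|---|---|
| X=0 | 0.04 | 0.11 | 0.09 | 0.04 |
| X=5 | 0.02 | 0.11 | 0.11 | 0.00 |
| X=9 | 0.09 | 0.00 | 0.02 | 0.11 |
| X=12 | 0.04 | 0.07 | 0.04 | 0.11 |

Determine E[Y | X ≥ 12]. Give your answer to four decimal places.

3.2692

P(X ≥ 12) = 0.26.
Σ Y·P over the event = 1·(0.04) + 2·(0.07) + 3·(0.04) + 5·(0.11) = 0.85.
E[Y | X ≥ 12] = (0.85) / (0.26) = 3.2692.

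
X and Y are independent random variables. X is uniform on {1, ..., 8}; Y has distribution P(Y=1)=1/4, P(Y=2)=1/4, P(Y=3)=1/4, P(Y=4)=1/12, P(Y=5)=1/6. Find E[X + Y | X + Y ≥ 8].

211/22

P(X + Y ≥ 8) = 11/24.
Summing (X+Y)·P(x,y) over outcomes with X + Y ≥ 8 gives 211/48.
E[X + Y | X + Y ≥ 8] = (211/48) / (11/24) = 211/22.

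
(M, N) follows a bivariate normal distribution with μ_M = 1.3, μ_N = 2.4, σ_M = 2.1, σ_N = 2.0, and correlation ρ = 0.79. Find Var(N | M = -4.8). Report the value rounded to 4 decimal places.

For a bivariate normal, Var(N | M=x) = σ_N²(1 − ρ²).
Var(N | M=-4.8) = (2.0)²·(1 − (0.79)²) = 4·0.3759 = 1.5036.

1.5036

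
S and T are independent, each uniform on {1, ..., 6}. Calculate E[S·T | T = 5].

Outcomes with T = 5: (1,5), (2,5), (3,5), (4,5), (5,5), (6,5), each with probability 1/36.
E[S·T | T = 5] = (5 + 10 + 15 + 20 + 25 + 30) / 6 = 35/2.

35/2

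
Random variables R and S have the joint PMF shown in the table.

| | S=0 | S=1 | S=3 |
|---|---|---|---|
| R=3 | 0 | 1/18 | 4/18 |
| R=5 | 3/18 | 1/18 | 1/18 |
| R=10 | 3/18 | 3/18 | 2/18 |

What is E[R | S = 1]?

P(S = 1) = 5/18.
Σ R·P over the event = 3·(1/18) + 5·(1/18) + 10·(3/18) = 19/9.
E[R | S = 1] = (19/9) / (5/18) = 38/5.

38/5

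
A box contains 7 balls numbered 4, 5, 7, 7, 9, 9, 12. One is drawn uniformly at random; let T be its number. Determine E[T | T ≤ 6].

9/2

P(T ≤ 6) = 2/7.
Σ over the event: 4·1/7 + 5·1/7 = 9/7.
E[T | T ≤ 6] = (9/7) / (2/7) = 9/2.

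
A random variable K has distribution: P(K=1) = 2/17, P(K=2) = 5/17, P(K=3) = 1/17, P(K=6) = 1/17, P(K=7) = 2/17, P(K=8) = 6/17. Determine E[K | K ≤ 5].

P(K ≤ 5) = 8/17.
Σ over the event: 1·2/17 + 2·5/17 + 3·1/17 = 15/17.
E[K | K ≤ 5] = (15/17) / (8/17) = 15/8.

15/8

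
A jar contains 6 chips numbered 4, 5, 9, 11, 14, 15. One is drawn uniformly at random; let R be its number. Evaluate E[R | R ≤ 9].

P(R ≤ 9) = 1/2.
Σ over the event: 4·1/6 + 5·1/6 + 9·1/6 = 3.
E[R | R ≤ 9] = (3) / (1/2) = 6.

6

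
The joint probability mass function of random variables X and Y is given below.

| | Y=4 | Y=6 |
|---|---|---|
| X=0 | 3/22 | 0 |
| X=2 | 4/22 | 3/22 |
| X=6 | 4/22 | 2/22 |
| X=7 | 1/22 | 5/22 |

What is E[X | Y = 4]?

13/4

P(Y = 4) = 6/11.
Σ X·P over the event = 0·(3/22) + 2·(4/22) + 6·(4/22) + 7·(1/22) = 39/22.
E[X | Y = 4] = (39/22) / (6/11) = 13/4.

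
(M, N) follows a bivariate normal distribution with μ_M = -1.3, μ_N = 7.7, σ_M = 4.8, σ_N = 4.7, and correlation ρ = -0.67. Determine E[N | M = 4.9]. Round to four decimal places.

E[N | M=x] = μ_N + ρ(σ_N/σ_M)(x − μ_M) for jointly normal variables.
E[N | M=4.9] = 7.7 + (-0.67)·(4.7/4.8)·(4.9 − (-1.3)) = 7.7 + (-0.656042)·(6.2) = 3.6325.

3.6325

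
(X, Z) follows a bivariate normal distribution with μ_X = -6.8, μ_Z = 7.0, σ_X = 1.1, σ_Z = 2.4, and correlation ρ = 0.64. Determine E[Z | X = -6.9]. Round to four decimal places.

The regression of Z on X has slope ρ·σ_Z/σ_X and passes through (μ_X, μ_Z).
E[Z | X=-6.9] = 7.0 + (0.64)·(2.4/1.1)·(-6.9 − (-6.8)) = 7.0 + (1.3964)·(-0.1) = 6.8604.

6.8604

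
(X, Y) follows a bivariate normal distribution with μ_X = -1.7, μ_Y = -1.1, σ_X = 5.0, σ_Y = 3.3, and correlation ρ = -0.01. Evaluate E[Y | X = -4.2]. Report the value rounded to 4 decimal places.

-1.0835

The regression of Y on X has slope ρ·σ_Y/σ_X and passes through (μ_X, μ_Y).
E[Y | X=-4.2] = -1.1 + (-0.01)·(3.3/5.0)·(-4.2 − (-1.7)) = -1.1 + (-0.0066)·(-2.5) = -1.0835.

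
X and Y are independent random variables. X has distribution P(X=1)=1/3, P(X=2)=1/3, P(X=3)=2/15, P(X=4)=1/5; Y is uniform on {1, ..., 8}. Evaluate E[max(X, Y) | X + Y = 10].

36/5

P(X + Y = 10) = 1/12.
Summing max(X,Y)·P(x,y) over outcomes with X + Y = 10 gives 3/5.
E[max(X, Y) | X + Y = 10] = (3/5) / (1/12) = 36/5.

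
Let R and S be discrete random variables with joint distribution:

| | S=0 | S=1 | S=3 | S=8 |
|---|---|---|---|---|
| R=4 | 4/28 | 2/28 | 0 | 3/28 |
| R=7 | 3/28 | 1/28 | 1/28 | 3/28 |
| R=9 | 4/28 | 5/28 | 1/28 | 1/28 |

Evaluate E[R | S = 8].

6

P(S = 8) = 1/4.
Σ R·P over the event = 4·(3/28) + 7·(3/28) + 9·(1/28) = 3/2.
E[R | S = 8] = (3/2) / (1/4) = 6.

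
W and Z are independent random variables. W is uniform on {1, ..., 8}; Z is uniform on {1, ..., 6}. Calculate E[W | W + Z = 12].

Outcomes with W + Z = 12: (6,6), (7,5), (8,4), each with probability 1/48.
E[W | W + Z = 12] = (6 + 7 + 8) / 3 = 7.

7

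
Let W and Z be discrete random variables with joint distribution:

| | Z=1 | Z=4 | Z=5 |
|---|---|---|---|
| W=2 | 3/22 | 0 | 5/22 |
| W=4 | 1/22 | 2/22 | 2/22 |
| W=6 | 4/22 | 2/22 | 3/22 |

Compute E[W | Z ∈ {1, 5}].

P(Z ∈ {1, 5}) = 9/11.
Σ W·P over the event = 2·(3/22) + 2·(5/22) + 4·(1/22) + 4·(2/22) + 6·(4/22) + 6·(3/22) = 35/11.
E[W | Z ∈ {1, 5}] = (35/11) / (9/11) = 35/9.

35/9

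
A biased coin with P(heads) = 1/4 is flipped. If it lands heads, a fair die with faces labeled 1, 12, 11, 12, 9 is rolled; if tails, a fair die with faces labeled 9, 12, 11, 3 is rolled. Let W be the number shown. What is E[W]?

E[W | heads] = (1+12+11+12+9)/5 = 9.
E[W | tails] = (9+12+11+3)/4 = 35/4.
E[W] = (1/4)·(9) + (3/4)·(35/4) = 141/16.

141/16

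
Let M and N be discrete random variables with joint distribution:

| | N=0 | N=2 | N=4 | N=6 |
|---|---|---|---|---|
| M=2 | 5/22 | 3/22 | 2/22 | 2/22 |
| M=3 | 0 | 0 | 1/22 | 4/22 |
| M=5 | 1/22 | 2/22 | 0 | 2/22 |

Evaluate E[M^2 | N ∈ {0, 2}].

P(N ∈ {0, 2}) = 1/2.
Σ M^2·P over the event = 4·(5/22) + 4·(3/22) + 25·(1/22) + 25·(2/22) = 107/22.
E[M^2 | N ∈ {0, 2}] = (107/22) / (1/2) = 107/11.

107/11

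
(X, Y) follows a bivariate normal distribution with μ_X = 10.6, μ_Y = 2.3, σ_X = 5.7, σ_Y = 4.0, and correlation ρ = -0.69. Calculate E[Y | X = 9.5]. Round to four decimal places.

2.8326

E[Y | X=x] = μ_Y + ρ(σ_Y/σ_X)(x − μ_X) for jointly normal variables.
E[Y | X=9.5] = 2.3 + (-0.69)·(4.0/5.7)·(9.5 − (10.6)) = 2.3 + (-0.48421)·(-1.1) = 2.8326.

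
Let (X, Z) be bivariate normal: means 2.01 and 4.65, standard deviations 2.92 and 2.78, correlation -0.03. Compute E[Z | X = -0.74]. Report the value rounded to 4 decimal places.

4.7285

E[Z | X=x] = μ_Z + ρ(σ_Z/σ_X)(x − μ_X) for jointly normal variables.
E[Z | X=-0.74] = 4.65 + (-0.03)·(2.78/2.92)·(-0.74 − (2.01)) = 4.65 + (-0.028562)·(-2.75) = 4.7285.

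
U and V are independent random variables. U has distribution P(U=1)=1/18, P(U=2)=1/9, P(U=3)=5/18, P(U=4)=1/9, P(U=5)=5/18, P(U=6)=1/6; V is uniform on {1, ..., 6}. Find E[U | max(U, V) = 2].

P(max(U, V) = 2) = 5/108.
Summing U·P(x,y) over outcomes with max(U, V) = 2 gives 1/12.
E[U | max(U, V) = 2] = (1/12) / (5/108) = 9/5.

9/5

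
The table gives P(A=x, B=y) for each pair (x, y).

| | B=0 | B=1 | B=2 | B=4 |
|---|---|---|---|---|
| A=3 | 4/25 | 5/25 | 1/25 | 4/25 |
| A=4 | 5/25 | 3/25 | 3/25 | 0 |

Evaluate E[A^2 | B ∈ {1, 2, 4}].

93/8

P(B ∈ {1, 2, 4}) = 16/25.
Σ A^2·P over the event = 9·(5/25) + 9·(1/25) + 9·(4/25) + 16·(3/25) + 16·(3/25) = 186/25.
E[A^2 | B ∈ {1, 2, 4}] = (186/25) / (16/25) = 93/8.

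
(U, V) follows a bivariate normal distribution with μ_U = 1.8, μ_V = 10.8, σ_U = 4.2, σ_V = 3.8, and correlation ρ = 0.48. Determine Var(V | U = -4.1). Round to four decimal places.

11.1130

Var(V | U=x) = (1 − ρ²)·σ_V².
Var(V | U=-4.1) = (3.8)²·(1 − (0.48)²) = 14.44·0.7696 = 11.1130.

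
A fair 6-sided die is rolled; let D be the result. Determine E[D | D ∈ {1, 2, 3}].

2

P(D ∈ {1, 2, 3}) = 1/2.
Σ over the event: 1·1/6 + 2·1/6 + 3·1/6 = 1.
E[D | D ∈ {1, 2, 3}] = (1) / (1/2) = 2.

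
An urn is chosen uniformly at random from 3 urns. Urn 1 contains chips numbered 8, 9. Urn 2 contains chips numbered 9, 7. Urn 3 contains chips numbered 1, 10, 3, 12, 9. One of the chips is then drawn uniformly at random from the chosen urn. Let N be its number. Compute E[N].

47/6

E[N | urn 1] = (8+9)/2 = 17/2.
E[N | urn 2] = (9+7)/2 = 8.
E[N | urn 3] = (1+10+3+12+9)/5 = 7.
By the law of total expectation,
E[N] = (1/3)·(17/2) + (1/3)·(8) + (1/3)·(7) = 47/6.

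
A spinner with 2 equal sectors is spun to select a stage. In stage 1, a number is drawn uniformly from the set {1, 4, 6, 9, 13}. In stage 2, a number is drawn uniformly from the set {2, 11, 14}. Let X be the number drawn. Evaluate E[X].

39/5

E[X | stage 1] = (1+4+6+9+13)/5 = 33/5.
E[X | stage 2] = (2+11+14)/3 = 9.
E[X] = (1/2)·(33/5) + (1/2)·(9) = 39/5.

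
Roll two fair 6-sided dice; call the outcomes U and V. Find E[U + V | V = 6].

19/2

P(V = 6) = 1/6.
Summing (U+V)·P(x,y) over outcomes with V = 6 gives 19/12.
E[U + V | V = 6] = (19/12) / (1/6) = 19/2.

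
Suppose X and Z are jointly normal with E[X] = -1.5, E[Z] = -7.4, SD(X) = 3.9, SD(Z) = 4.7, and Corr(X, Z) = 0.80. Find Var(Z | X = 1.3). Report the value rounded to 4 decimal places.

7.9524

For a bivariate normal, Var(Z | X=x) = σ_Z²(1 − ρ²).
Var(Z | X=1.3) = (4.7)²·(1 − (0.80)²) = 22.09·0.36 = 7.9524.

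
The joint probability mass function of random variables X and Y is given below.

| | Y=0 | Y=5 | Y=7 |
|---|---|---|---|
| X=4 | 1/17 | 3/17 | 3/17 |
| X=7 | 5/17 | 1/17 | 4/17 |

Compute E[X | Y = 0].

13/2

P(Y = 0) = 6/17.
Σ X·P over the event = 4·(1/17) + 7·(5/17) = 39/17.
E[X | Y = 0] = (39/17) / (6/17) = 13/2.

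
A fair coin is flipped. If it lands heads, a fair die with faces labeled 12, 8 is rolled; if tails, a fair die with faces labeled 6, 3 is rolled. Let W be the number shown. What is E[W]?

E[W | heads] = (12+8)/2 = 10.
E[W | tails] = (6+3)/2 = 9/2.
E[W] = (1/2)·(10) + (1/2)·(9/2) = 29/4.

29/4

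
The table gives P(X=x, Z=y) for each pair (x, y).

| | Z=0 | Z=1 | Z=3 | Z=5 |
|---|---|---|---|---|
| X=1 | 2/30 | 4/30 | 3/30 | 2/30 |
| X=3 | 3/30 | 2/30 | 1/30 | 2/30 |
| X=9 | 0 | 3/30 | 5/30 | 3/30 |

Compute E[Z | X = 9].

3

P(X = 9) = 11/30.
Σ Z·P over the event = 1·(3/30) + 3·(5/30) + 5·(3/30) = 11/10.
E[Z | X = 9] = (11/10) / (11/30) = 3.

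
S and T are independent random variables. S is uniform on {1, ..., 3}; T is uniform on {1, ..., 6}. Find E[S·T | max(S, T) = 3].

Outcomes with max(S, T) = 3: (1,3), (2,3), (3,1), (3,2), (3,3), each with probability 1/18.
E[S·T | max(S, T) = 3] = (3 + 6 + 3 + 6 + 9) / 5 = 27/5.

27/5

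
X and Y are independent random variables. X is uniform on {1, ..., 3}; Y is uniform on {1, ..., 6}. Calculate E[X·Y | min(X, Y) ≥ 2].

10

Outcomes with min(X, Y) ≥ 2: (2,2), (2,3), (2,4), (2,5), (2,6), (3,2), (3,3), (3,4), (3,5), (3,6), each with probability 1/18.
E[X·Y | min(X, Y) ≥ 2] = (4 + 6 + 8 + 10 + 12 + 6 + 9 + 12 + 15 + 18) / 10 = 10.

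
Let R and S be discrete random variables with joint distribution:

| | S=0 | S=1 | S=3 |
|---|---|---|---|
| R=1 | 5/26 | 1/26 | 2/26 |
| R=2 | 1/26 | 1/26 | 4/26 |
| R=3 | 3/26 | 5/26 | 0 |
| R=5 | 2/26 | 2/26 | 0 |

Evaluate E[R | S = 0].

P(S = 0) = 11/26.
Σ R·P over the event = 1·(5/26) + 2·(1/26) + 3·(3/26) + 5·(2/26) = 1.
E[R | S = 0] = (1) / (11/26) = 26/11.

26/11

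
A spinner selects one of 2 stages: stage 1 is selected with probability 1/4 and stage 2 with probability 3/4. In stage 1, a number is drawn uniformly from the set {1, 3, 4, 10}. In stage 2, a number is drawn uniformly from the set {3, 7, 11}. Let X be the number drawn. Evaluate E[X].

E[X | stage 1] = (1+3+4+10)/4 = 9/2.
E[X | stage 2] = (3+7+11)/3 = 7.
By the law of total expectation,
E[X] = (1/4)·(9/2) + (3/4)·(7) = 51/8.

51/8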